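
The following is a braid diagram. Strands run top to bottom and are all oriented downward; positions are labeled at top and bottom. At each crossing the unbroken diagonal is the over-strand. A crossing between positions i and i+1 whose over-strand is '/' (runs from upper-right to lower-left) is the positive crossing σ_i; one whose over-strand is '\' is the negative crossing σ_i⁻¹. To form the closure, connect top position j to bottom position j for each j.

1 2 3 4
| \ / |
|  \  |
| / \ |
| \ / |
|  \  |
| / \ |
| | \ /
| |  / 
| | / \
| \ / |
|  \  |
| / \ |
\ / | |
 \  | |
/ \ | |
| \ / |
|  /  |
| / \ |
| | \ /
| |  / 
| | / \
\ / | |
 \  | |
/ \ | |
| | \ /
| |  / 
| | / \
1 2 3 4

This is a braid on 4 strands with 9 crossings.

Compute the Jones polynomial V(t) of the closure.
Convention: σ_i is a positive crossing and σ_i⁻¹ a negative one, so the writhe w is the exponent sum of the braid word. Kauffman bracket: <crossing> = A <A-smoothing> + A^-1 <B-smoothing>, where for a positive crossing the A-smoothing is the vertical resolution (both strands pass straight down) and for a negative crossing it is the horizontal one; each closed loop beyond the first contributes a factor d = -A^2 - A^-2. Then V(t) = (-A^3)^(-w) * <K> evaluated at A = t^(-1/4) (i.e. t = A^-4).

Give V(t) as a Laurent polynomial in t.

Reading the diagram top to bottom ('/'-over between positions i,i+1 = s_i, '\'-over = s_i^-1): braid word = s2^-1 s2^-1 s3 s2^-1 s1^-1 s2 s3 s1^-1 s3.
Braid: s2^-1 s2^-1 s3 s2^-1 s1^-1 s2 s3 s1^-1 s3 on 4 strands, 9 crossings.
Writhe w = (#positive) - (#negative) = 4 - 5 = -1.
Computing the Kauffman bracket via state sum. There are 2^9 = 512 states.
For each crossing: s=0 is the vertical smoothing, s=1 horizontal. Crossing k contributes A^(sign_k * (1 - 2*s_k)); loop factor d = -A^2 - A^-2.
Tabulate the states by total A-exponent and number of loops L (A-exp: L × count):
  A^9: L=5 ×1
  A^7: L=4 ×9
  A^5: L=3 ×32, L=5 ×4
  A^3: L=2 ×55, L=4 ×28, L=6 ×1
  A^1: L=1 ×39, L=3 ×77, L=5 ×10
  A^-1: L=2 ×87, L=4 ×38, L=6 ×1
  A^-3: L=1 ×14, L=3 ×64, L=5 ×6
  A^-5: L=2 ×17, L=4 ×19
  A^-7: L=3 ×7, L=5 ×2
  A^-9: L=4 ×1
Each group contributes A^e * Σ count * d^(L-1):
Powers of d = -A^2 - A^-2: d^2 = A^4 + 2 + A^-4; d^3 = -A^6 - 3*A^2 - 3*A^-2 - A^-6; d^4 = A^8 + 4*A^4 + 6 + 4*A^-4 + A^-8; d^5 = -A^10 - 5*A^6 - 10*A^2 - 10*A^-2 - 5*A^-6 - A^-10.
  A^9 * (d^4) = A^17 + 4*A^13 + 6*A^9 + 4*A^5 + A
  A^7 * (9*d^3) = -9*A^13 - 27*A^9 - 27*A^5 - 9*A
  A^5 * (32*d^2 + 4*d^4) = 4*A^13 + 48*A^9 + 88*A^5 + 48*A + 4*A^-3
  A^3 * (55*d + 28*d^3 + d^5) = -A^13 - 33*A^9 - 149*A^5 - 149*A - 33*A^-3 - A^-7
  A^1 * (39 + 77*d^2 + 10*d^4) = 10*A^9 + 117*A^5 + 253*A + 117*A^-3 + 10*A^-7
  A^-1 * (87*d + 38*d^3 + d^5) = -A^9 - 43*A^5 - 211*A - 211*A^-3 - 43*A^-7 - A^-11
  A^-3 * (14 + 64*d^2 + 6*d^4) = 6*A^5 + 88*A + 178*A^-3 + 88*A^-7 + 6*A^-11
  A^-5 * (17*d + 19*d^3) = -19*A - 74*A^-3 - 74*A^-7 - 19*A^-11
  A^-7 * (7*d^2 + 2*d^4) = 2*A + 15*A^-3 + 26*A^-7 + 15*A^-11 + 2*A^-15
  A^-9 * (d^3) = -A^-3 - 3*A^-7 - 3*A^-11 - A^-15
Summing the groups: <K> = A^17 - 2*A^13 + 3*A^9 - 4*A^5 + 4*A - 5*A^-3 + 3*A^-7 - 2*A^-11 + A^-15
Normalise by the writhe: (-A^3)^(-w) = (-A^3)^(1) = -A^3, so f(A) = -A^3 * <K> = -A^20 + 2*A^16 - 3*A^12 + 4*A^8 - 4*A^4 + 5 - 3*A^-4 + 2*A^-8 - A^-12.
Substitute A = t^(-1/4), i.e. A^e → t^(-e/4): V(t) = -t^3 + 2*t^2 - 3*t + 5 - 4*t^-1 + 4*t^-2 - 3*t^-3 + 2*t^-4 - t^-5

Answer: -t^3 + 2*t^2 - 3*t + 5 - 4*t^-1 + 4*t^-2 - 3*t^-3 + 2*t^-4 - t^-5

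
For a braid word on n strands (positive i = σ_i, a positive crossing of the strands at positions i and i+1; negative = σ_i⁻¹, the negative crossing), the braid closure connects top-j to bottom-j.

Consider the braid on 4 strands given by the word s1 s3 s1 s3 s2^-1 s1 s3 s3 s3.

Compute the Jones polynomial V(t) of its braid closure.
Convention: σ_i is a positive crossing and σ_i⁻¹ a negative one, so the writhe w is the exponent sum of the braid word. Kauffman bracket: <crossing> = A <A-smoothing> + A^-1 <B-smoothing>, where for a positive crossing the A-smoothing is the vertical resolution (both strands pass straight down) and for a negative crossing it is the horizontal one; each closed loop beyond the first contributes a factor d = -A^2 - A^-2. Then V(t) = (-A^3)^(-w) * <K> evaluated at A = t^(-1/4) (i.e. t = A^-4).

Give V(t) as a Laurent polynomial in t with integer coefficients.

t^11 - 2*t^10 + 2*t^9 - 3*t^8 + 2*t^7 - 2*t^6 + 2*t^5 + t^3

Derivation:
Braid: s1 s3 s1 s3 s2^-1 s1 s3 s3 s3 on 4 strands, 9 crossings.
Writhe w = (#positive) - (#negative) = 8 - 1 = 7.
Computing the Kauffman bracket via state sum. There are 2^9 = 512 states.
For each crossing: s=0 is the vertical smoothing, s=1 horizontal. Crossing k contributes A^(sign_k * (1 - 2*s_k)); loop factor d = -A^2 - A^-2.
Tabulate the states by total A-exponent and number of loops L (A-exp: L × count):
  A^9: L=3 ×1
  A^7: L=2 ×8, L=4 ×1
  A^5: L=1 ×15, L=3 ×21
  A^3: L=2 ×60, L=4 ×24
  A^1: L=3 ×110, L=5 ×16
  A^-1: L=4 ×120, L=6 ×6
  A^-3: L=5 ×83, L=7 ×1
  A^-5: L=6 ×36
  A^-7: L=7 ×9
  A^-9: L=8 ×1
Each group contributes A^e * Σ count * d^(L-1):
Powers of d = -A^2 - A^-2: d^2 = A^4 + 2 + A^-4; d^3 = -A^6 - 3*A^2 - 3*A^-2 - A^-6; d^4 = A^8 + 4*A^4 + 6 + 4*A^-4 + A^-8; d^5 = -A^10 - 5*A^6 - 10*A^2 - 10*A^-2 - 5*A^-6 - A^-10; d^6 = A^12 + 6*A^8 + 15*A^4 + 20 + 15*A^-4 + 6*A^-8 + A^-12; d^7 = -A^14 - 7*A^10 - 21*A^6 - 35*A^2 - 35*A^-2 - 21*A^-6 - 7*A^-10 - A^-14.
  A^9 * (d^2) = A^13 + 2*A^9 + A^5
  A^7 * (8*d + d^3) = -A^13 - 11*A^9 - 11*A^5 - A
  A^5 * (15 + 21*d^2) = 21*A^9 + 57*A^5 + 21*A
  A^3 * (60*d + 24*d^3) = -24*A^9 - 132*A^5 - 132*A - 24*A^-3
  A^1 * (110*d^2 + 16*d^4) = 16*A^9 + 174*A^5 + 316*A + 174*A^-3 + 16*A^-7
  A^-1 * (120*d^3 + 6*d^5) = -6*A^9 - 150*A^5 - 420*A - 420*A^-3 - 150*A^-7 - 6*A^-11
  A^-3 * (83*d^4 + d^6) = A^9 + 89*A^5 + 347*A + 518*A^-3 + 347*A^-7 + 89*A^-11 + A^-15
  A^-5 * (36*d^5) = -36*A^5 - 180*A - 360*A^-3 - 360*A^-7 - 180*A^-11 - 36*A^-15
  A^-7 * (9*d^6) = 9*A^5 + 54*A + 135*A^-3 + 180*A^-7 + 135*A^-11 + 54*A^-15 + 9*A^-19
  A^-9 * (d^7) = -A^5 - 7*A - 21*A^-3 - 35*A^-7 - 35*A^-11 - 21*A^-15 - 7*A^-19 - A^-23
Summing the groups: <K> = -A^9 - 2*A + 2*A^-3 - 2*A^-7 + 3*A^-11 - 2*A^-15 + 2*A^-19 - A^-23
Normalise by the writhe: (-A^3)^(-w) = (-A^3)^(-7) = -A^-21, so f(A) = -A^-21 * <K> = A^-12 + 2*A^-20 - 2*A^-24 + 2*A^-28 - 3*A^-32 + 2*A^-36 - 2*A^-40 + A^-44.
Substitute A = t^(-1/4), i.e. A^e → t^(-e/4): V(t) = t^11 - 2*t^10 + 2*t^9 - 3*t^8 + 2*t^7 - 2*t^6 + 2*t^5 + t^3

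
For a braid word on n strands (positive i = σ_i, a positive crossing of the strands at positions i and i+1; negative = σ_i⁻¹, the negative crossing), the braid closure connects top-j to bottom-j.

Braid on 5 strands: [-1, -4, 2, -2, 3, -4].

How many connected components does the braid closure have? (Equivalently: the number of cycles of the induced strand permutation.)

Track the strand permutation on 5 strands, starting from identity.
  step 1: s1^-1 swaps positions 1,2 -> [2 1 3 4 5]
  step 2: s4^-1 swaps positions 4,5 -> [2 1 3 5 4]
  step 3: s2 swaps positions 2,3 -> [2 3 1 5 4]
  step 4: s2^-1 swaps positions 2,3 -> [2 1 3 5 4]
  step 5: s3 swaps positions 3,4 -> [2 1 5 3 4]
  step 6: s4^-1 swaps positions 4,5 -> [2 1 5 4 3]
Final permutation (position -> original strand): [2 1 5 4 3]
Closure components = cycle count of this permutation = 3.

Answer: 3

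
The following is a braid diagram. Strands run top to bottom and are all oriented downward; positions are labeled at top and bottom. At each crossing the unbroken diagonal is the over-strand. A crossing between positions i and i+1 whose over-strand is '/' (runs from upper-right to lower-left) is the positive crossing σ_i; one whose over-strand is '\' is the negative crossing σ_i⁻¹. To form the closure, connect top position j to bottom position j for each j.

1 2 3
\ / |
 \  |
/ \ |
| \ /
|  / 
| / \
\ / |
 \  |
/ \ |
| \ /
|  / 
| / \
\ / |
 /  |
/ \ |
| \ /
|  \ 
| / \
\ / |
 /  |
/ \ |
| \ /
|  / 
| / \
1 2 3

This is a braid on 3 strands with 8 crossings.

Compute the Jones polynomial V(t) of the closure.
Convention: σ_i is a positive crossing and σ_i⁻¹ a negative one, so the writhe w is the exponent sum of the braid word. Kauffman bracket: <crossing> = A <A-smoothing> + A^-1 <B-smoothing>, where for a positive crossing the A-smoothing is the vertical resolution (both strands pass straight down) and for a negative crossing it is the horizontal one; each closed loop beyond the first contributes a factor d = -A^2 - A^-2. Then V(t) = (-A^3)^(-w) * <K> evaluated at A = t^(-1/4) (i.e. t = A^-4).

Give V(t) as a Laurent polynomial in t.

-t^5 + t^4 - t^3 + 2*t^2 - t + 2 - t^-1

Derivation:
Reading the diagram top to bottom ('/'-over between positions i,i+1 = s_i, '\'-over = s_i^-1): braid word = s1^-1 s2 s1^-1 s2 s1 s2^-1 s1 s2.
Braid: s1^-1 s2 s1^-1 s2 s1 s2^-1 s1 s2 on 3 strands, 8 crossings.
Writhe w = (#positive) - (#negative) = 5 - 3 = 2.
State-sum expansion of <K>. There are 2^8 = 256 states.
Smooth each crossing (0=||, 1=⌣⌢); contribution A^(Σ sign_k(1-2s_k)) * d^(L-1).
Tabulate the states by total A-exponent and number of loops L (A-exp: L × count):
  A^8: L=2 ×1
  A^6: L=1 ×3, L=3 ×5
  A^4: L=2 ×22, L=4 ×6
  A^2: L=1 ×18, L=3 ×37, L=5 ×1
  A^0: L=2 ×58, L=4 ×12
  A^-2: L=1 ×24, L=3 ×31, L=5 ×1
  A^-4: L=2 ×23, L=4 ×5
  A^-6: L=3 ×8
  A^-8: L=4 ×1
Each group contributes A^e * Σ count * d^(L-1):
Powers of d = -A^2 - A^-2: d^2 = A^4 + 2 + A^-4; d^3 = -A^6 - 3*A^2 - 3*A^-2 - A^-6; d^4 = A^8 + 4*A^4 + 6 + 4*A^-4 + A^-8.
  A^8 * (d) = -A^10 - A^6
  A^6 * (3 + 5*d^2) = 5*A^10 + 13*A^6 + 5*A^2
  A^4 * (22*d + 6*d^3) = -6*A^10 - 40*A^6 - 40*A^2 - 6*A^-2
  A^2 * (18 + 37*d^2 + d^4) = A^10 + 41*A^6 + 98*A^2 + 41*A^-2 + A^-6
  A^0 * (58*d + 12*d^3) = -12*A^6 - 94*A^2 - 94*A^-2 - 12*A^-6
  A^-2 * (24 + 31*d^2 + d^4) = A^6 + 35*A^2 + 92*A^-2 + 35*A^-6 + A^-10
  A^-4 * (23*d + 5*d^3) = -5*A^2 - 38*A^-2 - 38*A^-6 - 5*A^-10
  A^-6 * (8*d^2) = 8*A^-2 + 16*A^-6 + 8*A^-10
  A^-8 * (d^3) = -A^-2 - 3*A^-6 - 3*A^-10 - A^-14
Summing the groups: <K> = -A^10 + 2*A^6 - A^2 + 2*A^-2 - A^-6 + A^-10 - A^-14
Normalise by the writhe: (-A^3)^(-w) = (-A^3)^(-2) = A^-6, so f(A) = A^-6 * <K> = -A^4 + 2 - A^-4 + 2*A^-8 - A^-12 + A^-16 - A^-20.
Substitute A = t^(-1/4), i.e. A^e → t^(-e/4): V(t) = -t^5 + t^4 - t^3 + 2*t^2 - t + 2 - t^-1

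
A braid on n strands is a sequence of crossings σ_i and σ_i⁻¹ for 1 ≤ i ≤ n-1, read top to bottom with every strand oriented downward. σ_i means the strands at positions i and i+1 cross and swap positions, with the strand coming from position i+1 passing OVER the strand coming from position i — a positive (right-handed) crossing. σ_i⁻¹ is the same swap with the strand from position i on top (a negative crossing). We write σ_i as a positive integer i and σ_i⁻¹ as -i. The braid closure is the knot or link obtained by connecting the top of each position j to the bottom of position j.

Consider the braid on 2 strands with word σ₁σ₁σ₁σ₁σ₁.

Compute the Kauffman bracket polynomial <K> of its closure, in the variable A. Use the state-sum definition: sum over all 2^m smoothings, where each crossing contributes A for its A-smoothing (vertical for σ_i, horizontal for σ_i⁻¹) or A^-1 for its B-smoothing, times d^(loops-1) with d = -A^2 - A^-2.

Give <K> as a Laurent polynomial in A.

Braid: s1 s1 s1 s1 s1 on 2 strands, 5 crossings.
Writhe w = (#positive) - (#negative) = 5 - 0 = 5.
Enumerate smoothing states for the bracket polynomial. There are 2^5 = 32 states.
Each crossing splits two ways (0=vertical, 1=horizontal). The state's weight is A^(#A-smoothings - #B-smoothings) * d^(loops - 1).
  state 00000: A-exp=+5, loops=2, term = A^5 * d^1
  state 00001: A-exp=+3, loops=1, term = A^3 * d^0
  state 00010: A-exp=+3, loops=1, term = A^3 * d^0
  state 00011: A-exp=+1, loops=2, term = A^1 * d^1
  state 00100: A-exp=+3, loops=1, term = A^3 * d^0
  state 00101: A-exp=+1, loops=2, term = A^1 * d^1
  state 00110: A-exp=+1, loops=2, term = A^1 * d^1
  state 00111: A-exp=-1, loops=3, term = A^-1 * d^2
  state 01000: A-exp=+3, loops=1, term = A^3 * d^0
  state 01001: A-exp=+1, loops=2, term = A^1 * d^1
  state 01010: A-exp=+1, loops=2, term = A^1 * d^1
  state 01011: A-exp=-1, loops=3, term = A^-1 * d^2
  state 01100: A-exp=+1, loops=2, term = A^1 * d^1
  state 01101: A-exp=-1, loops=3, term = A^-1 * d^2
  state 01110: A-exp=-1, loops=3, term = A^-1 * d^2
  state 01111: A-exp=-3, loops=4, term = A^-3 * d^3
  state 10000: A-exp=+3, loops=1, term = A^3 * d^0
  state 10001: A-exp=+1, loops=2, term = A^1 * d^1
  state 10010: A-exp=+1, loops=2, term = A^1 * d^1
  state 10011: A-exp=-1, loops=3, term = A^-1 * d^2
  state 10100: A-exp=+1, loops=2, term = A^1 * d^1
  state 10101: A-exp=-1, loops=3, term = A^-1 * d^2
  state 10110: A-exp=-1, loops=3, term = A^-1 * d^2
  state 10111: A-exp=-3, loops=4, term = A^-3 * d^3
  state 11000: A-exp=+1, loops=2, term = A^1 * d^1
  state 11001: A-exp=-1, loops=3, term = A^-1 * d^2
  state 11010: A-exp=-1, loops=3, term = A^-1 * d^2
  state 11011: A-exp=-3, loops=4, term = A^-3 * d^3
  state 11100: A-exp=-1, loops=3, term = A^-1 * d^2
  state 11101: A-exp=-3, loops=4, term = A^-3 * d^3
  state 11110: A-exp=-3, loops=4, term = A^-3 * d^3
  state 11111: A-exp=-5, loops=5, term = A^-5 * d^4
Collect the terms by A-exponent (count of states per loop number):
Powers of d = -A^2 - A^-2: d^2 = A^4 + 2 + A^-4; d^3 = -A^6 - 3*A^2 - 3*A^-2 - A^-6; d^4 = A^8 + 4*A^4 + 6 + 4*A^-4 + A^-8.
  A^5 * (d) = -A^7 - A^3
  A^3 * (5) = 5*A^3
  A^1 * (10*d) = -10*A^3 - 10*A^-1
  A^-1 * (10*d^2) = 10*A^3 + 20*A^-1 + 10*A^-5
  A^-3 * (5*d^3) = -5*A^3 - 15*A^-1 - 15*A^-5 - 5*A^-9
  A^-5 * (d^4) = A^3 + 4*A^-1 + 6*A^-5 + 4*A^-9 + A^-13
Summing the groups: <K> = -A^7 - A^-1 + A^-5 - A^-9 + A^-13

Answer: -A^7 - A^-1 + A^-5 - A^-9 + A^-13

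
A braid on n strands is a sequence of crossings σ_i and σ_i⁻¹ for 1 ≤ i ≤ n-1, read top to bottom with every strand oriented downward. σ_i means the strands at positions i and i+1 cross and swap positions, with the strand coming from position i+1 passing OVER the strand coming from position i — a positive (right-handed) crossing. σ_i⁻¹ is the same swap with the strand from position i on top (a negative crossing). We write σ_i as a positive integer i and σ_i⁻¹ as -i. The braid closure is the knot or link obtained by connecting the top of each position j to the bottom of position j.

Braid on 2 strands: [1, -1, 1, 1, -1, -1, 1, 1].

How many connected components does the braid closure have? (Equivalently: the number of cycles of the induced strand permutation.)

2

Derivation:
Track the strand permutation on 2 strands, starting from identity.
  step 1: s1 swaps positions 1,2 -> [2 1]
  step 2: s1^-1 swaps positions 1,2 -> [1 2]
  step 3: s1 swaps positions 1,2 -> [2 1]
  step 4: s1 swaps positions 1,2 -> [1 2]
  step 5: s1^-1 swaps positions 1,2 -> [2 1]
  step 6: s1^-1 swaps positions 1,2 -> [1 2]
  step 7: s1 swaps positions 1,2 -> [2 1]
  step 8: s1 swaps positions 1,2 -> [1 2]
Final permutation (position -> original strand): [1 2]
Closure components = cycle count of this permutation = 2.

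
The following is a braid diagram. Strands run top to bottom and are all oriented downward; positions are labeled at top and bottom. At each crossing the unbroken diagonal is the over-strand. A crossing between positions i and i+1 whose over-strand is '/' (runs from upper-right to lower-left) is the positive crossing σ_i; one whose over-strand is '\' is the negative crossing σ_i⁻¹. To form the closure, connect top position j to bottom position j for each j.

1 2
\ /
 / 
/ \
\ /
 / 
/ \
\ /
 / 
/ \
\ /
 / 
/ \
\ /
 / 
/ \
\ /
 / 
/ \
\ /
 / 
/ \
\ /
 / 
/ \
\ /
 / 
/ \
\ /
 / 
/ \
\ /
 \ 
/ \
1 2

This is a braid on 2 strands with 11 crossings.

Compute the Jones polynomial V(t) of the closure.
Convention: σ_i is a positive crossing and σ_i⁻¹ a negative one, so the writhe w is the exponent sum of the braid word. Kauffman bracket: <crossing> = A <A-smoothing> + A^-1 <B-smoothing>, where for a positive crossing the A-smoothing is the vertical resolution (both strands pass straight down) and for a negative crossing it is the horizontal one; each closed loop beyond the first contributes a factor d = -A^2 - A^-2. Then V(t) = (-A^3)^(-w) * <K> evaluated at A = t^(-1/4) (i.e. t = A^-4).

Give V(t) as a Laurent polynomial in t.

-t^13 + t^12 - t^11 + t^10 - t^9 + t^8 - t^7 + t^6 + t^4

Derivation:
Reading the diagram top to bottom ('/'-over between positions i,i+1 = s_i, '\'-over = s_i^-1): braid word = s1 s1 s1 s1 s1 s1 s1 s1 s1 s1 s1^-1.
The presented braid s1 s1 s1 s1 s1 s1 s1 s1 s1 s1 s1^-1 on 2 strands reduces by inverse Markov moves (closure unchanged at each step):
  Deconjugate: the word is γ·β·γ⁻¹ with γ = s1 (prefix) and γ⁻¹ = s1^-1 (suffix); strip both.
Reduced to β = s1 s1 s1 s1 s1 s1 s1 s1 s1 on 2 strands, 9 crossings.
Compute on β:
Braid: s1 s1 s1 s1 s1 s1 s1 s1 s1 on 2 strands, 9 crossings.
Writhe w = (#positive) - (#negative) = 9 - 0 = 9.
State-sum expansion of <K>. There are 2^9 = 512 states.
Smooth each crossing (0=||, 1=⌣⌢); contribution A^(Σ sign_k(1-2s_k)) * d^(L-1).
Tabulate the states by total A-exponent and number of loops L (A-exp: L × count):
  A^9: L=2 ×1
  A^7: L=1 ×9
  A^5: L=2 ×36
  A^3: L=3 ×84
  A^1: L=4 ×126
  A^-1: L=5 ×126
  A^-3: L=6 ×84
  A^-5: L=7 ×36
  A^-7: L=8 ×9
  A^-9: L=9 ×1
Each group contributes A^e * Σ count * d^(L-1):
Powers of d = -A^2 - A^-2: d^2 = A^4 + 2 + A^-4; d^3 = -A^6 - 3*A^2 - 3*A^-2 - A^-6; d^4 = A^8 + 4*A^4 + 6 + 4*A^-4 + A^-8; d^5 = -A^10 - 5*A^6 - 10*A^2 - 10*A^-2 - 5*A^-6 - A^-10; d^6 = A^12 + 6*A^8 + 15*A^4 + 20 + 15*A^-4 + 6*A^-8 + A^-12; d^7 = -A^14 - 7*A^10 - 21*A^6 - 35*A^2 - 35*A^-2 - 21*A^-6 - 7*A^-10 - A^-14; d^8 = A^16 + 8*A^12 + 28*A^8 + 56*A^4 + 70 + 56*A^-4 + 28*A^-8 + 8*A^-12 + A^-16.
  A^9 * (d) = -A^11 - A^7
  A^7 * (9) = 9*A^7
  A^5 * (36*d) = -36*A^7 - 36*A^3
  A^3 * (84*d^2) = 84*A^7 + 168*A^3 + 84*A^-1
  A^1 * (126*d^3) = -126*A^7 - 378*A^3 - 378*A^-1 - 126*A^-5
  A^-1 * (126*d^4) = 126*A^7 + 504*A^3 + 756*A^-1 + 504*A^-5 + 126*A^-9
  A^-3 * (84*d^5) = -84*A^7 - 420*A^3 - 840*A^-1 - 840*A^-5 - 420*A^-9 - 84*A^-13
  A^-5 * (36*d^6) = 36*A^7 + 216*A^3 + 540*A^-1 + 720*A^-5 + 540*A^-9 + 216*A^-13 + 36*A^-17
  A^-7 * (9*d^7) = -9*A^7 - 63*A^3 - 189*A^-1 - 315*A^-5 - 315*A^-9 - 189*A^-13 - 63*A^-17 - 9*A^-21
  A^-9 * (d^8) = A^7 + 8*A^3 + 28*A^-1 + 56*A^-5 + 70*A^-9 + 56*A^-13 + 28*A^-17 + 8*A^-21 + A^-25
Summing the groups: <K> = -A^11 - A^3 + A^-1 - A^-5 + A^-9 - A^-13 + A^-17 - A^-21 + A^-25
Normalise by the writhe: (-A^3)^(-w) = (-A^3)^(-9) = -A^-27, so f(A) = -A^-27 * <K> = A^-16 + A^-24 - A^-28 + A^-32 - A^-36 + A^-40 - A^-44 + A^-48 - A^-52.
Substitute A = t^(-1/4), i.e. A^e → t^(-e/4): V(t) = -t^13 + t^12 - t^11 + t^10 - t^9 + t^8 - t^7 + t^6 + t^4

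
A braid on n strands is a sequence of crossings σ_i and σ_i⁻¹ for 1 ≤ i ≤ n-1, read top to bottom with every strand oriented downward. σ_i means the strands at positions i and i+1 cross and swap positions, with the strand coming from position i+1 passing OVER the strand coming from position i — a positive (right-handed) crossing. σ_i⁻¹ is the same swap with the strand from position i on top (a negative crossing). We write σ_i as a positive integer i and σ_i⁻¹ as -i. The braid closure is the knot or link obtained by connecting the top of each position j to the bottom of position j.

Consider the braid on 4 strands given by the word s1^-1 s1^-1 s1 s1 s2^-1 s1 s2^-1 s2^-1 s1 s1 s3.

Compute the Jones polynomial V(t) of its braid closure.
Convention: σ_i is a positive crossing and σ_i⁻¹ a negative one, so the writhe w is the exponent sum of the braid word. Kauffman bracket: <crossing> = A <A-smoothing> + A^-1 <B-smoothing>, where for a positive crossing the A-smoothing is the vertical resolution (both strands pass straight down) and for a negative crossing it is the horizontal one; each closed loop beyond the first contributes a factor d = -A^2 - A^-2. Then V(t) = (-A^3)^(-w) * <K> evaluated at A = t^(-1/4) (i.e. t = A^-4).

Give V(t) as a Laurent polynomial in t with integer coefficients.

The presented braid s1^-1 s1^-1 s1 s1 s2^-1 s1 s2^-1 s2^-1 s1 s1 s3 on 4 strands reduces by inverse Markov moves (closure unchanged at each step):
  Destabilize: the word has the form β·s3 where s3 occurs only as the final letter (β ∈ B_3); drop it and the last strand → 3 strands.
  Deconjugate: the word is γ·β·γ⁻¹ with γ = s1^-1 s1^-1 (prefix) and γ⁻¹ = s1 s1 (suffix); strip both.
Reduced to β = s1 s1 s2^-1 s1 s2^-1 s2^-1 on 3 strands, 6 crossings.
Compute on β:
Braid: s1 s1 s2^-1 s1 s2^-1 s2^-1 on 3 strands, 6 crossings.
Writhe w = (#positive) - (#negative) = 3 - 3 = 0.
State-sum expansion of <K>. There are 2^6 = 64 states.
Each crossing splits two ways (0=vertical, 1=horizontal). The state's weight is A^(#A-smoothings - #B-smoothings) * d^(loops - 1).
Tabulate the states by total A-exponent and number of loops L (A-exp: L × count):
  A^6: L=4 ×1
  A^4: L=3 ×6
  A^2: L=2 ×14, L=4 ×1
  A^0: L=1 ×13, L=3 ×7
  A^-2: L=2 ×14, L=4 ×1
  A^-4: L=3 ×6
  A^-6: L=4 ×1
Each group contributes A^e * Σ count * d^(L-1):
Powers of d = -A^2 - A^-2: d^2 = A^4 + 2 + A^-4; d^3 = -A^6 - 3*A^2 - 3*A^-2 - A^-6.
  A^6 * (d^3) = -A^12 - 3*A^8 - 3*A^4 - 1
  A^4 * (6*d^2) = 6*A^8 + 12*A^4 + 6
  A^2 * (14*d + d^3) = -A^8 - 17*A^4 - 17 - A^-4
  A^0 * (13 + 7*d^2) = 7*A^4 + 27 + 7*A^-4
  A^-2 * (14*d + d^3) = -A^4 - 17 - 17*A^-4 - A^-8
  A^-4 * (6*d^2) = 6 + 12*A^-4 + 6*A^-8
  A^-6 * (d^3) = -1 - 3*A^-4 - 3*A^-8 - A^-12
Summing the groups: <K> = -A^12 + 2*A^8 - 2*A^4 + 3 - 2*A^-4 + 2*A^-8 - A^-12
Normalise by the writhe: (-A^3)^(-w) = (-A^3)^(0) = 1, so f(A) = 1 * <K> = -A^12 + 2*A^8 - 2*A^4 + 3 - 2*A^-4 + 2*A^-8 - A^-12.
Substitute A = t^(-1/4), i.e. A^e → t^(-e/4): V(t) = -t^3 + 2*t^2 - 2*t + 3 - 2*t^-1 + 2*t^-2 - t^-3

Answer: -t^3 + 2*t^2 - 2*t + 3 - 2*t^-1 + 2*t^-2 - t^-3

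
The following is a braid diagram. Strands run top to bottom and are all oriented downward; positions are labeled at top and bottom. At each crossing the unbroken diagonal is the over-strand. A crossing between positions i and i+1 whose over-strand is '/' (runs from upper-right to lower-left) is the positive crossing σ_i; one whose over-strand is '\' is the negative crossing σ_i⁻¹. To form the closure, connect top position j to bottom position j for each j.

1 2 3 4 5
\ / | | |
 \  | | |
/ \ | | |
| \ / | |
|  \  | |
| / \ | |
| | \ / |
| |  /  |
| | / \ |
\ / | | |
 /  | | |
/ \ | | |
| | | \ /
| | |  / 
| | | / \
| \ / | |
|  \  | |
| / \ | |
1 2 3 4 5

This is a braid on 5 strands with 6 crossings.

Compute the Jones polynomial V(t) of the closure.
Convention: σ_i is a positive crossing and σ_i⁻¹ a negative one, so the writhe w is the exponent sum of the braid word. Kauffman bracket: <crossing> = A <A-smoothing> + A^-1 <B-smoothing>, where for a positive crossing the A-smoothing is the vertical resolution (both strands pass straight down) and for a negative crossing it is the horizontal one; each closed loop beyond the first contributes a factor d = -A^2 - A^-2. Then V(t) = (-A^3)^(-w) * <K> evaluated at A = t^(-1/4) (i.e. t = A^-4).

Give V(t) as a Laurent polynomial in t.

Reading the diagram top to bottom ('/'-over between positions i,i+1 = s_i, '\'-over = s_i^-1): braid word = s1^-1 s2^-1 s3 s1 s4 s2^-1.
Braid: s1^-1 s2^-1 s3 s1 s4 s2^-1 on 5 strands, 6 crossings.
Writhe w = (#positive) - (#negative) = 3 - 3 = 0.
State-sum expansion of <K>. There are 2^6 = 64 states.
For each crossing: s=0 is the vertical smoothing, s=1 horizontal. Crossing k contributes A^(sign_k * (1 - 2*s_k)); loop factor d = -A^2 - A^-2.
Tabulate the states by total A-exponent and number of loops L (A-exp: L × count):
  A^6: L=4 ×1
  A^4: L=3 ×5, L=5 ×1
  A^2: L=2 ×7, L=4 ×8
  A^0: L=1 ×3, L=3 ×15, L=5 ×2
  A^-2: L=2 ×10, L=4 ×5
  A^-4: L=1 ×2, L=3 ×4
  A^-6: L=2 ×1
Each group contributes A^e * Σ count * d^(L-1):
Powers of d = -A^2 - A^-2: d^2 = A^4 + 2 + A^-4; d^3 = -A^6 - 3*A^2 - 3*A^-2 - A^-6; d^4 = A^8 + 4*A^4 + 6 + 4*A^-4 + A^-8.
  A^6 * (d^3) = -A^12 - 3*A^8 - 3*A^4 - 1
  A^4 * (5*d^2 + d^4) = A^12 + 9*A^8 + 16*A^4 + 9 + A^-4
  A^2 * (7*d + 8*d^3) = -8*A^8 - 31*A^4 - 31 - 8*A^-4
  A^0 * (3 + 15*d^2 + 2*d^4) = 2*A^8 + 23*A^4 + 45 + 23*A^-4 + 2*A^-8
  A^-2 * (10*d + 5*d^3) = -5*A^4 - 25 - 25*A^-4 - 5*A^-8
  A^-4 * (2 + 4*d^2) = 4 + 10*A^-4 + 4*A^-8
  A^-6 * (d) = -A^-4 - A^-8
Summing the groups: <K> = 1
Normalise by the writhe: (-A^3)^(-w) = (-A^3)^(0) = 1, so f(A) = 1 * <K> = 1.
Substitute A = t^(-1/4), i.e. A^e → t^(-e/4): V(t) = 1

Answer: 1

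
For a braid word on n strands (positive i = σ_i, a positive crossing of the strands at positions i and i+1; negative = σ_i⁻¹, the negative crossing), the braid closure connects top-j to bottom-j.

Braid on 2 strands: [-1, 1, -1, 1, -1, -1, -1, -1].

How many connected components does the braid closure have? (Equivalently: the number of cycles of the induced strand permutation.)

2

Derivation:
Track the strand permutation on 2 strands, starting from identity.
  step 1: s1^-1 swaps positions 1,2 -> [2 1]
  step 2: s1 swaps positions 1,2 -> [1 2]
  step 3: s1^-1 swaps positions 1,2 -> [2 1]
  step 4: s1 swaps positions 1,2 -> [1 2]
  step 5: s1^-1 swaps positions 1,2 -> [2 1]
  step 6: s1^-1 swaps positions 1,2 -> [1 2]
  step 7: s1^-1 swaps positions 1,2 -> [2 1]
  step 8: s1^-1 swaps positions 1,2 -> [1 2]
Final permutation (position -> original strand): [1 2]
Closure components = cycle count of this permutation = 2.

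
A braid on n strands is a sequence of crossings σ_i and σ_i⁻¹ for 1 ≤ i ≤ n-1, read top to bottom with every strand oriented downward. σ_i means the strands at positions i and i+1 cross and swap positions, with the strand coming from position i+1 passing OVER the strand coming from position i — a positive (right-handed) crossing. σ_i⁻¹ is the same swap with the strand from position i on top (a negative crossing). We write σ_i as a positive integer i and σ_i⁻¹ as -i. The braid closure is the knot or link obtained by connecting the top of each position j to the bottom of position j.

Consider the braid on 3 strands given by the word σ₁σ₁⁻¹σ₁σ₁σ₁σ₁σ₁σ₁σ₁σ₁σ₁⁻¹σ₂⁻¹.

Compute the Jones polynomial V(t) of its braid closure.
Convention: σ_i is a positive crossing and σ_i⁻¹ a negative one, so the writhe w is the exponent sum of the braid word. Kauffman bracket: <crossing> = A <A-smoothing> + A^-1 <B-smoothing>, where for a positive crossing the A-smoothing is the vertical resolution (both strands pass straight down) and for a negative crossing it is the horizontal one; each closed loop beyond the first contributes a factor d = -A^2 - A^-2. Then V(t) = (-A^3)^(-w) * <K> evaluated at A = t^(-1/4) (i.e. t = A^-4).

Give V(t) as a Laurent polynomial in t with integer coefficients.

-t^10 + t^9 - t^8 + t^7 - t^6 + t^5 + t^3

Derivation:
The presented braid s1 s1^-1 s1 s1 s1 s1 s1 s1 s1 s1 s1^-1 s2^-1 on 3 strands reduces by inverse Markov moves (closure unchanged at each step):
  Destabilize: the word has the form β·s2^-1 where s2^-1 occurs only as the final letter (β ∈ B_2); drop it and the last strand → 2 strands.
  Deconjugate: the word is γ·β·γ⁻¹ with γ = s1 s1^-1 (prefix) and γ⁻¹ = s1 s1^-1 (suffix); strip both.
Reduced to β = s1 s1 s1 s1 s1 s1 s1 on 2 strands, 7 crossings.
Compute on β:
Braid: s1 s1 s1 s1 s1 s1 s1 on 2 strands, 7 crossings.
Writhe w = (#positive) - (#negative) = 7 - 0 = 7.
State-sum expansion of <K>. There are 2^7 = 128 states.
Each crossing splits two ways (0=vertical, 1=horizontal). The state's weight is A^(#A-smoothings - #B-smoothings) * d^(loops - 1).
Tabulate the states by total A-exponent and number of loops L (A-exp: L × count):
  A^7: L=2 ×1
  A^5: L=1 ×7
  A^3: L=2 ×21
  A^1: L=3 ×35
  A^-1: L=4 ×35
  A^-3: L=5 ×21
  A^-5: L=6 ×7
  A^-7: L=7 ×1
Each group contributes A^e * Σ count * d^(L-1):
Powers of d = -A^2 - A^-2: d^2 = A^4 + 2 + A^-4; d^3 = -A^6 - 3*A^2 - 3*A^-2 - A^-6; d^4 = A^8 + 4*A^4 + 6 + 4*A^-4 + A^-8; d^5 = -A^10 - 5*A^6 - 10*A^2 - 10*A^-2 - 5*A^-6 - A^-10; d^6 = A^12 + 6*A^8 + 15*A^4 + 20 + 15*A^-4 + 6*A^-8 + A^-12.
  A^7 * (d) = -A^9 - A^5
  A^5 * (7) = 7*A^5
  A^3 * (21*d) = -21*A^5 - 21*A
  A^1 * (35*d^2) = 35*A^5 + 70*A + 35*A^-3
  A^-1 * (35*d^3) = -35*A^5 - 105*A - 105*A^-3 - 35*A^-7
  A^-3 * (21*d^4) = 21*A^5 + 84*A + 126*A^-3 + 84*A^-7 + 21*A^-11
  A^-5 * (7*d^5) = -7*A^5 - 35*A - 70*A^-3 - 70*A^-7 - 35*A^-11 - 7*A^-15
  A^-7 * (d^6) = A^5 + 6*A + 15*A^-3 + 20*A^-7 + 15*A^-11 + 6*A^-15 + A^-19
Summing the groups: <K> = -A^9 - A + A^-3 - A^-7 + A^-11 - A^-15 + A^-19
Normalise by the writhe: (-A^3)^(-w) = (-A^3)^(-7) = -A^-21, so f(A) = -A^-21 * <K> = A^-12 + A^-20 - A^-24 + A^-28 - A^-32 + A^-36 - A^-40.
Substitute A = t^(-1/4), i.e. A^e → t^(-e/4): V(t) = -t^10 + t^9 - t^8 + t^7 - t^6 + t^5 + t^3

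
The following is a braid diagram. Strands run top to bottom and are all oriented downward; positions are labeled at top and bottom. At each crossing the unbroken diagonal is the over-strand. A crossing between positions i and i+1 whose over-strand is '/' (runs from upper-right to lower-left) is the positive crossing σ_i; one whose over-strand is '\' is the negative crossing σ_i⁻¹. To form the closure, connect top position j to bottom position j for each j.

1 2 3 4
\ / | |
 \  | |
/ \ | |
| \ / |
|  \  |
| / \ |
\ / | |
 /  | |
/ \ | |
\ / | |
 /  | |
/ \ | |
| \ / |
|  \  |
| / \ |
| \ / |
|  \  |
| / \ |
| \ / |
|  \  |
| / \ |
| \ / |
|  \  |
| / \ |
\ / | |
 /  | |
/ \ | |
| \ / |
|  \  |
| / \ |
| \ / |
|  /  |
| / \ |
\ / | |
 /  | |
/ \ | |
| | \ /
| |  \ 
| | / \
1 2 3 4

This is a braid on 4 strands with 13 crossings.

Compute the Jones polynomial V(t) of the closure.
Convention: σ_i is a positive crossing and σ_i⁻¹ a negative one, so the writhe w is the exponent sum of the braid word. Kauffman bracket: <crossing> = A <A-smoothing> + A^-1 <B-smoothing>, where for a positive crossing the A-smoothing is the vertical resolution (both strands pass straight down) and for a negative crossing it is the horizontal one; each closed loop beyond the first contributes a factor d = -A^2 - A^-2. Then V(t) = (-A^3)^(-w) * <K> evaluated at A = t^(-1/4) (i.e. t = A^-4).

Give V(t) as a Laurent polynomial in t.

Reading the diagram top to bottom ('/'-over between positions i,i+1 = s_i, '\'-over = s_i^-1): braid word = s1^-1 s2^-1 s1 s1 s2^-1 s2^-1 s2^-1 s2^-1 s1 s2^-1 s2 s1 s3^-1.
The presented braid s1^-1 s2^-1 s1 s1 s2^-1 s2^-1 s2^-1 s2^-1 s1 s2^-1 s2 s1 s3^-1 on 4 strands reduces by inverse Markov moves (closure unchanged at each step):
  Destabilize: the word has the form β·s3^-1 where s3^-1 occurs only as the final letter (β ∈ B_3); drop it and the last strand → 3 strands.
  Deconjugate: the word is γ·β·γ⁻¹ with γ = s1^-1 s2^-1 (prefix) and γ⁻¹ = s2 s1 (suffix); strip both.
Reduced to β = s1 s1 s2^-1 s2^-1 s2^-1 s2^-1 s1 s2^-1 on 3 strands, 8 crossings.
Compute on β:
Braid: s1 s1 s2^-1 s2^-1 s2^-1 s2^-1 s1 s2^-1 on 3 strands, 8 crossings.
Writhe w = (#positive) - (#negative) = 3 - 5 = -2.
State-sum expansion of <K>. There are 2^8 = 256 states.
Each crossing splits two ways (0=vertical, 1=horizontal). The state's weight is A^(#A-smoothings - #B-smoothings) * d^(loops - 1).
Tabulate the states by total A-exponent and number of loops L (A-exp: L × count):
  A^8: L=6 ×1
  A^6: L=5 ×8
  A^4: L=4 ×27, L=6 ×1
  A^2: L=3 ×48, L=5 ×8
  A^0: L=2 ×47, L=4 ×22, L=6 ×1
  A^-2: L=1 ×23, L=3 ×29, L=5 ×4
  A^-4: L=2 ×22, L=4 ×6
  A^-6: L=3 ×8
  A^-8: L=4 ×1
Each group contributes A^e * Σ count * d^(L-1):
Powers of d = -A^2 - A^-2: d^2 = A^4 + 2 + A^-4; d^3 = -A^6 - 3*A^2 - 3*A^-2 - A^-6; d^4 = A^8 + 4*A^4 + 6 + 4*A^-4 + A^-8; d^5 = -A^10 - 5*A^6 - 10*A^2 - 10*A^-2 - 5*A^-6 - A^-10.
  A^8 * (d^5) = -A^18 - 5*A^14 - 10*A^10 - 10*A^6 - 5*A^2 - A^-2
  A^6 * (8*d^4) = 8*A^14 + 32*A^10 + 48*A^6 + 32*A^2 + 8*A^-2
  A^4 * (27*d^3 + d^5) = -A^14 - 32*A^10 - 91*A^6 - 91*A^2 - 32*A^-2 - A^-6
  A^2 * (48*d^2 + 8*d^4) = 8*A^10 + 80*A^6 + 144*A^2 + 80*A^-2 + 8*A^-6
  A^0 * (47*d + 22*d^3 + d^5) = -A^10 - 27*A^6 - 123*A^2 - 123*A^-2 - 27*A^-6 - A^-10
  A^-2 * (23 + 29*d^2 + 4*d^4) = 4*A^6 + 45*A^2 + 105*A^-2 + 45*A^-6 + 4*A^-10
  A^-4 * (22*d + 6*d^3) = -6*A^2 - 40*A^-2 - 40*A^-6 - 6*A^-10
  A^-6 * (8*d^2) = 8*A^-2 + 16*A^-6 + 8*A^-10
  A^-8 * (d^3) = -A^-2 - 3*A^-6 - 3*A^-10 - A^-14
Summing the groups: <K> = -A^18 + 2*A^14 - 3*A^10 + 4*A^6 - 4*A^2 + 4*A^-2 - 2*A^-6 + 2*A^-10 - A^-14
Normalise by the writhe: (-A^3)^(-w) = (-A^3)^(2) = A^6, so f(A) = A^6 * <K> = -A^24 + 2*A^20 - 3*A^16 + 4*A^12 - 4*A^8 + 4*A^4 - 2 + 2*A^-4 - A^-8.
Substitute A = t^(-1/4), i.e. A^e → t^(-e/4): V(t) = -t^2 + 2*t - 2 + 4*t^-1 - 4*t^-2 + 4*t^-3 - 3*t^-4 + 2*t^-5 - t^-6

Answer: -t^2 + 2*t - 2 + 4*t^-1 - 4*t^-2 + 4*t^-3 - 3*t^-4 + 2*t^-5 - t^-6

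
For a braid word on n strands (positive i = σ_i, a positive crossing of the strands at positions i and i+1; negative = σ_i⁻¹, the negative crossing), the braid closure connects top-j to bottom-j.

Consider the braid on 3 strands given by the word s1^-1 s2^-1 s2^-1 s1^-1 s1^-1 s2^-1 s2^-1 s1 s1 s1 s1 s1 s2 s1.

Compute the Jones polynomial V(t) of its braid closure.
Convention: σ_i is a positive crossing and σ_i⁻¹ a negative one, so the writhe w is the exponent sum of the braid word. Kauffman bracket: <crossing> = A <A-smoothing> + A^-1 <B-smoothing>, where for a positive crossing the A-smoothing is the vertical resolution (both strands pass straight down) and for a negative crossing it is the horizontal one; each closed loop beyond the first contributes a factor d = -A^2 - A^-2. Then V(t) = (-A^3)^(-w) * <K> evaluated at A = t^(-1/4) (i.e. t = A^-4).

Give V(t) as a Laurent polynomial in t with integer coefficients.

The presented braid s1^-1 s2^-1 s2^-1 s1^-1 s1^-1 s2^-1 s2^-1 s1 s1 s1 s1 s1 s2 s1 on 3 strands reduces by inverse Markov moves (closure unchanged at each step):
  Deconjugate: the word is γ·β·γ⁻¹ with γ = s1^-1 s2^-1 (prefix) and γ⁻¹ = s2 s1 (suffix); strip both.
Reduced to β = s2^-1 s1^-1 s1^-1 s2^-1 s2^-1 s1 s1 s1 s1 s1 on 3 strands, 10 crossings.
Compute on β:
Braid: s2^-1 s1^-1 s1^-1 s2^-1 s2^-1 s1 s1 s1 s1 s1 on 3 strands, 10 crossings.
Writhe w = (#positive) - (#negative) = 5 - 5 = 0.
Computing the Kauffman bracket via state sum. There are 2^10 = 1024 states.
Each crossing splits two ways (0=vertical, 1=horizontal). The state's weight is A^(#A-smoothings - #B-smoothings) * d^(loops - 1).
Tabulate the states by total A-exponent and number of loops L (A-exp: L × count):
  A^10: L=4 ×1
  A^8: L=3 ×10
  A^6: L=2 ×29, L=4 ×16
  A^4: L=1 ×26, L=3 ×74, L=5 ×20
  A^2: L=2 ×90, L=4 ×105, L=6 ×15
  A^0: L=1 ×15, L=3 ×141, L=5 ×90, L=7 ×6
  A^-2: L=2 ×35, L=4 ×130, L=6 ×44, L=8 ×1
  A^-4: L=3 ×40, L=5 ×69, L=7 ×11
  A^-6: L=4 ×25, L=6 ×19, L=8 ×1
  A^-8: L=5 ×8, L=7 ×2
  A^-10: L=6 ×1
Each group contributes A^e * Σ count * d^(L-1):
Powers of d = -A^2 - A^-2: d^2 = A^4 + 2 + A^-4; d^3 = -A^6 - 3*A^2 - 3*A^-2 - A^-6; d^4 = A^8 + 4*A^4 + 6 + 4*A^-4 + A^-8; d^5 = -A^10 - 5*A^6 - 10*A^2 - 10*A^-2 - 5*A^-6 - A^-10; d^6 = A^12 + 6*A^8 + 15*A^4 + 20 + 15*A^-4 + 6*A^-8 + A^-12; d^7 = -A^14 - 7*A^10 - 21*A^6 - 35*A^2 - 35*A^-2 - 21*A^-6 - 7*A^-10 - A^-14.
  A^10 * (d^3) = -A^16 - 3*A^12 - 3*A^8 - A^4
  A^8 * (10*d^2) = 10*A^12 + 20*A^8 + 10*A^4
  A^6 * (29*d + 16*d^3) = -16*A^12 - 77*A^8 - 77*A^4 - 16
  A^4 * (26 + 74*d^2 + 20*d^4) = 20*A^12 + 154*A^8 + 294*A^4 + 154 + 20*A^-4
  A^2 * (90*d + 105*d^3 + 15*d^5) = -15*A^12 - 180*A^8 - 555*A^4 - 555 - 180*A^-4 - 15*A^-8
  A^0 * (15 + 141*d^2 + 90*d^4 + 6*d^6) = 6*A^12 + 126*A^8 + 591*A^4 + 957 + 591*A^-4 + 126*A^-8 + 6*A^-12
  A^-2 * (35*d + 130*d^3 + 44*d^5 + d^7) = -A^12 - 51*A^8 - 371*A^4 - 900 - 900*A^-4 - 371*A^-8 - 51*A^-12 - A^-16
  A^-4 * (40*d^2 + 69*d^4 + 11*d^6) = 11*A^8 + 135*A^4 + 481 + 714*A^-4 + 481*A^-8 + 135*A^-12 + 11*A^-16
  A^-6 * (25*d^3 + 19*d^5 + d^7) = -A^8 - 26*A^4 - 141 - 300*A^-4 - 300*A^-8 - 141*A^-12 - 26*A^-16 - A^-20
  A^-8 * (8*d^4 + 2*d^6) = 2*A^4 + 20 + 62*A^-4 + 88*A^-8 + 62*A^-12 + 20*A^-16 + 2*A^-20
  A^-10 * (d^5) = -1 - 5*A^-4 - 10*A^-8 - 10*A^-12 - 5*A^-16 - A^-20
Summing the groups: <K> = -A^16 + A^12 - A^8 + 2*A^4 - 1 + 2*A^-4 - A^-8 + A^-12 - A^-16
Normalise by the writhe: (-A^3)^(-w) = (-A^3)^(0) = 1, so f(A) = 1 * <K> = -A^16 + A^12 - A^8 + 2*A^4 - 1 + 2*A^-4 - A^-8 + A^-12 - A^-16.
Substitute A = t^(-1/4), i.e. A^e → t^(-e/4): V(t) = -t^4 + t^3 - t^2 + 2*t - 1 + 2*t^-1 - t^-2 + t^-3 - t^-4

Answer: -t^4 + t^3 - t^2 + 2*t - 1 + 2*t^-1 - t^-2 + t^-3 - t^-4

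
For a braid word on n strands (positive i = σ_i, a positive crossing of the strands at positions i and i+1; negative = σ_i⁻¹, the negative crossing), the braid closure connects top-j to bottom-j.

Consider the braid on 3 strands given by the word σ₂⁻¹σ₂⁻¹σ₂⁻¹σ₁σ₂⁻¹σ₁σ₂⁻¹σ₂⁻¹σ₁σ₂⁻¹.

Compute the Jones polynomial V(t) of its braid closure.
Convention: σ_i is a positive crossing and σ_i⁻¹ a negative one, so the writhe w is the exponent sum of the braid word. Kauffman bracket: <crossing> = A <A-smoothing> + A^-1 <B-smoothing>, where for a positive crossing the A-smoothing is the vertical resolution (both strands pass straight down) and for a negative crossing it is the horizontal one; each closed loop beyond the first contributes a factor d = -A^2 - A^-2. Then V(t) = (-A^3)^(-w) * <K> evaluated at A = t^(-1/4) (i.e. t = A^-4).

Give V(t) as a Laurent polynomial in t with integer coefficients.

-t + 3 - 4*t^-1 + 7*t^-2 - 8*t^-3 + 9*t^-4 - 9*t^-5 + 7*t^-6 - 5*t^-7 + 3*t^-8 - t^-9

Derivation:
Braid: s2^-1 s2^-1 s2^-1 s1 s2^-1 s1 s2^-1 s2^-1 s1 s2^-1 on 3 strands, 10 crossings.
Writhe w = (#positive) - (#negative) = 3 - 7 = -4.
Enumerate smoothing states for the bracket polynomial. There are 2^10 = 1024 states.
Smooth each crossing (0=||, 1=⌣⌢); contribution A^(Σ sign_k(1-2s_k)) * d^(L-1).
Tabulate the states by total A-exponent and number of loops L (A-exp: L × count):
  A^10: L=8 ×1
  A^8: L=7 ×10
  A^6: L=6 ×45
  A^4: L=5 ×119, L=7 ×1
  A^2: L=4 ×202, L=6 ×8
  A^0: L=3 ×224, L=5 ×28
  A^-2: L=2 ×156, L=4 ×53, L=6 ×1
  A^-4: L=1 ×57, L=3 ×59, L=5 ×4
  A^-6: L=2 ×38, L=4 ×7
  A^-8: L=3 ×10
  A^-10: L=4 ×1
Each group contributes A^e * Σ count * d^(L-1):
Powers of d = -A^2 - A^-2: d^2 = A^4 + 2 + A^-4; d^3 = -A^6 - 3*A^2 - 3*A^-2 - A^-6; d^4 = A^8 + 4*A^4 + 6 + 4*A^-4 + A^-8; d^5 = -A^10 - 5*A^6 - 10*A^2 - 10*A^-2 - 5*A^-6 - A^-10; d^6 = A^12 + 6*A^8 + 15*A^4 + 20 + 15*A^-4 + 6*A^-8 + A^-12; d^7 = -A^14 - 7*A^10 - 21*A^6 - 35*A^2 - 35*A^-2 - 21*A^-6 - 7*A^-10 - A^-14.
  A^10 * (d^7) = -A^24 - 7*A^20 - 21*A^16 - 35*A^12 - 35*A^8 - 21*A^4 - 7 - A^-4
  A^8 * (10*d^6) = 10*A^20 + 60*A^16 + 150*A^12 + 200*A^8 + 150*A^4 + 60 + 10*A^-4
  A^6 * (45*d^5) = -45*A^16 - 225*A^12 - 450*A^8 - 450*A^4 - 225 - 45*A^-4
  A^4 * (119*d^4 + d^6) = A^16 + 125*A^12 + 491*A^8 + 734*A^4 + 491 + 125*A^-4 + A^-8
  A^2 * (202*d^3 + 8*d^5) = -8*A^12 - 242*A^8 - 686*A^4 - 686 - 242*A^-4 - 8*A^-8
  A^0 * (224*d^2 + 28*d^4) = 28*A^8 + 336*A^4 + 616 + 336*A^-4 + 28*A^-8
  A^-2 * (156*d + 53*d^3 + d^5) = -A^8 - 58*A^4 - 325 - 325*A^-4 - 58*A^-8 - A^-12
  A^-4 * (57 + 59*d^2 + 4*d^4) = 4*A^4 + 75 + 199*A^-4 + 75*A^-8 + 4*A^-12
  A^-6 * (38*d + 7*d^3) = -7 - 59*A^-4 - 59*A^-8 - 7*A^-12
  A^-8 * (10*d^2) = 10*A^-4 + 20*A^-8 + 10*A^-12
  A^-10 * (d^3) = -A^-4 - 3*A^-8 - 3*A^-12 - A^-16
Summing the groups: <K> = -A^24 + 3*A^20 - 5*A^16 + 7*A^12 - 9*A^8 + 9*A^4 - 8 + 7*A^-4 - 4*A^-8 + 3*A^-12 - A^-16
Normalise by the writhe: (-A^3)^(-w) = (-A^3)^(4) = A^12, so f(A) = A^12 * <K> = -A^36 + 3*A^32 - 5*A^28 + 7*A^24 - 9*A^20 + 9*A^16 - 8*A^12 + 7*A^8 - 4*A^4 + 3 - A^-4.
Substitute A = t^(-1/4), i.e. A^e → t^(-e/4): V(t) = -t + 3 - 4*t^-1 + 7*t^-2 - 8*t^-3 + 9*t^-4 - 9*t^-5 + 7*t^-6 - 5*t^-7 + 3*t^-8 - t^-9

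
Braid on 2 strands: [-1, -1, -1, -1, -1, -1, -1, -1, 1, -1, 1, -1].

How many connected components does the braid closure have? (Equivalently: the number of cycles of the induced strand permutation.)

2

Derivation:
Track the strand permutation on 2 strands, starting from identity.
  step 1: s1^-1 swaps positions 1,2 -> [2 1]
  step 2: s1^-1 swaps positions 1,2 -> [1 2]
  step 3: s1^-1 swaps positions 1,2 -> [2 1]
  step 4: s1^-1 swaps positions 1,2 -> [1 2]
  step 5: s1^-1 swaps positions 1,2 -> [2 1]
  step 6: s1^-1 swaps positions 1,2 -> [1 2]
  step 7: s1^-1 swaps positions 1,2 -> [2 1]
  step 8: s1^-1 swaps positions 1,2 -> [1 2]
  step 9: s1 swaps positions 1,2 -> [2 1]
  step 10: s1^-1 swaps positions 1,2 -> [1 2]
  step 11: s1 swaps positions 1,2 -> [2 1]
  step 12: s1^-1 swaps positions 1,2 -> [1 2]
Final permutation (position -> original strand): [1 2]
Closure components = cycle count of this permutation = 2.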